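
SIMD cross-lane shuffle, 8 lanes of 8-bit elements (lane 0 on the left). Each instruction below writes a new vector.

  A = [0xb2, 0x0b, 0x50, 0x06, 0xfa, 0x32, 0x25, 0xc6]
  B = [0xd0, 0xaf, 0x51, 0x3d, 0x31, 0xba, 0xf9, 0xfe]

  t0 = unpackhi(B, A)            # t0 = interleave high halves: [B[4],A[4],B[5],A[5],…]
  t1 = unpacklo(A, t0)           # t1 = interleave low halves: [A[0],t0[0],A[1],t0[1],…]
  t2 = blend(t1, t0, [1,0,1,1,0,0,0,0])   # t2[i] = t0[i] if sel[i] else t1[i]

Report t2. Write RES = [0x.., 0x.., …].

RES = [0x31, 0x31, 0xba, 0x32, 0x50, 0xba, 0x06, 0x32]

→ t0 |31|fa|ba|32|f9|25|fe|c6|
→ t1 |b2|31|0b|fa|50|ba|06|32|
→ t2 |31|31|ba|32|50|ba|06|32|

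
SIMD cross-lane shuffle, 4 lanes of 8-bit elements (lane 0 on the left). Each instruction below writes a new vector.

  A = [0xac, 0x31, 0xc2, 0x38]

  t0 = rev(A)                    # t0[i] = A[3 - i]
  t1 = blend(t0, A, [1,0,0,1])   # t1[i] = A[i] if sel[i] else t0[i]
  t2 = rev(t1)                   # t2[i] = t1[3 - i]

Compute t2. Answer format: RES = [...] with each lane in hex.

→ t0 |38|c2|31|ac|
→ t1 |ac|c2|31|38|
→ t2 |38|31|c2|ac|

RES = [ 0x38  0x31  0xc2  0xac ]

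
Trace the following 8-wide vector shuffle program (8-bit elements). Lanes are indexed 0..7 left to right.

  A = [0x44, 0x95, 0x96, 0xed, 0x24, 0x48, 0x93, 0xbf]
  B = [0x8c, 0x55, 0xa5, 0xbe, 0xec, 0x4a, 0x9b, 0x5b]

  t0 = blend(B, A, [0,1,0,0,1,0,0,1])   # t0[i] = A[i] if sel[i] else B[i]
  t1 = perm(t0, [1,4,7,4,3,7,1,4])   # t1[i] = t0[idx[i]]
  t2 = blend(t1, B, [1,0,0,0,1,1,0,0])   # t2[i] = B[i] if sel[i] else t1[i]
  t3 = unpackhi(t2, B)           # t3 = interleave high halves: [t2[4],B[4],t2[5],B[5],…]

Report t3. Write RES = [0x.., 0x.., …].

RES = [0xec, 0xec, 0x4a, 0x4a, 0x95, 0x9b, 0x24, 0x5b]

→ t0 |8c|95|a5|be|24|4a|9b|bf|
→ t1 |95|24|bf|24|be|bf|95|24|
→ t2 |8c|24|bf|24|ec|4a|95|24|
→ t3 |ec|ec|4a|4a|95|9b|24|5b|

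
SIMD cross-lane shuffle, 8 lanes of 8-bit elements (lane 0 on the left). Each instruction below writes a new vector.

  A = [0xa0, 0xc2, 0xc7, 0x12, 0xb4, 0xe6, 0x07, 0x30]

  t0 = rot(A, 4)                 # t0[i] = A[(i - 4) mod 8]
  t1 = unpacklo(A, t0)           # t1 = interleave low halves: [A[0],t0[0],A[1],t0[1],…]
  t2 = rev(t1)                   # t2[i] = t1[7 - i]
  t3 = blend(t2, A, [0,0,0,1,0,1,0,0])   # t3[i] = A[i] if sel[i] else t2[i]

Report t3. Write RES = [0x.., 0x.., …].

RES = [ 0x30  0x12  0x07  0x12  0xe6  0xe6  0xb4  0xa0 ]

t0 = [0xb4, 0xe6, 0x07, 0x30, 0xa0, 0xc2, 0xc7, 0x12]
t1 = [0xa0, 0xb4, 0xc2, 0xe6, 0xc7, 0x07, 0x12, 0x30]
t2 = [0x30, 0x12, 0x07, 0xc7, 0xe6, 0xc2, 0xb4, 0xa0]
t3 = [0x30, 0x12, 0x07, 0x12, 0xe6, 0xe6, 0xb4, 0xa0]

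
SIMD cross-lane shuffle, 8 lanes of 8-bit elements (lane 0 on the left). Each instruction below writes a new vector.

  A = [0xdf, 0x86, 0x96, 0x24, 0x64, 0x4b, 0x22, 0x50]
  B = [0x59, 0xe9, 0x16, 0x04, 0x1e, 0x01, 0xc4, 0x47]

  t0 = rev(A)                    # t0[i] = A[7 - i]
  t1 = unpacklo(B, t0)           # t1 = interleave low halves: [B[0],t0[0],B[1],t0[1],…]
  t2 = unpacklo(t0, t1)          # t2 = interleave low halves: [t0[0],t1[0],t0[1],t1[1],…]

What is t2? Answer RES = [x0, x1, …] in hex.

  t0: 50 22 4b 64 24 96 86 df
  t1: 59 50 e9 22 16 4b 04 64
  t2: 50 59 22 50 4b e9 64 22

RES = [0x50, 0x59, 0x22, 0x50, 0x4b, 0xe9, 0x64, 0x22]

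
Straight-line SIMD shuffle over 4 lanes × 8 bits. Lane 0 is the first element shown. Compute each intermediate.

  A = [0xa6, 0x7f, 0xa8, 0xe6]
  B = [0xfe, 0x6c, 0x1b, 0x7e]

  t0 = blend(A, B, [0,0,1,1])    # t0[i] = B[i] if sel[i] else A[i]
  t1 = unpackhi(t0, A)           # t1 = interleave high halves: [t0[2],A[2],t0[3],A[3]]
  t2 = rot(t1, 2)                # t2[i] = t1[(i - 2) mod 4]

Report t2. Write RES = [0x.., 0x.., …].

RES = [0x7e, 0xe6, 0x1b, 0xa8]

  t0: a6 7f 1b 7e
  t1: 1b a8 7e e6
  t2: 7e e6 1b a8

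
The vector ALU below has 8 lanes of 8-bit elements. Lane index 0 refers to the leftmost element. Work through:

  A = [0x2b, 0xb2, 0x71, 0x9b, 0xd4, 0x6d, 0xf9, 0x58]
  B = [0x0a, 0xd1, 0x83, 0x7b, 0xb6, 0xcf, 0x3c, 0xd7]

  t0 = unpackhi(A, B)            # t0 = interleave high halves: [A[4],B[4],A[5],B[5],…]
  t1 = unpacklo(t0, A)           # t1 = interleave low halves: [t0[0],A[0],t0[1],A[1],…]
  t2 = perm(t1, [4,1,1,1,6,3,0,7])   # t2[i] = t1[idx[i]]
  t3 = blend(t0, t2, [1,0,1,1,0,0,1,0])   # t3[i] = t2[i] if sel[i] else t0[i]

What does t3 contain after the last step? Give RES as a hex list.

  t0: d4 b6 6d cf f9 3c 58 d7
  t1: d4 2b b6 b2 6d 71 cf 9b
  t2: 6d 2b 2b 2b cf b2 d4 9b
  t3: 6d b6 2b 2b f9 3c d4 d7

RES = [0x6d, 0xb6, 0x2b, 0x2b, 0xf9, 0x3c, 0xd4, 0xd7]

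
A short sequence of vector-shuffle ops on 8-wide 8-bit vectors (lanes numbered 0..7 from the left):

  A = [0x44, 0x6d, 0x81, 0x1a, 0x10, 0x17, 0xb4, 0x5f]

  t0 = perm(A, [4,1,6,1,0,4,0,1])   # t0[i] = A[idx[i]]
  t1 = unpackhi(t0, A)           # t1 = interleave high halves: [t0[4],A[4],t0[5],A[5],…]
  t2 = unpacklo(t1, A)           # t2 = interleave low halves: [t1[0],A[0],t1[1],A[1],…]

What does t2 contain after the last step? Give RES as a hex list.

RES = [ 0x44  0x44  0x10  0x6d  0x10  0x81  0x17  0x1a ]

→ t0 |10|6d|b4|6d|44|10|44|6d|
→ t1 |44|10|10|17|44|b4|6d|5f|
→ t2 |44|44|10|6d|10|81|17|1a|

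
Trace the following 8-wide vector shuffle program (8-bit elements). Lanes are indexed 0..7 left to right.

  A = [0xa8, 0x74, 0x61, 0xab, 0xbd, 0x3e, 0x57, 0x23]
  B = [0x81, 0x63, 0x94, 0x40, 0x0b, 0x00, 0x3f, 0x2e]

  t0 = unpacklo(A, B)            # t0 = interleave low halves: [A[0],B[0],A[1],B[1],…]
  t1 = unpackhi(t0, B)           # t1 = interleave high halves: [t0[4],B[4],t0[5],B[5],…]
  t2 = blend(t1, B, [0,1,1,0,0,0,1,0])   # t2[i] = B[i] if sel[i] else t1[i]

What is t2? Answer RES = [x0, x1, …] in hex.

→ t0 |a8|81|74|63|61|94|ab|40|
→ t1 |61|0b|94|00|ab|3f|40|2e|
→ t2 |61|63|94|00|ab|3f|3f|2e|

RES = [ 0x61  0x63  0x94  0x00  0xab  0x3f  0x3f  0x2e ]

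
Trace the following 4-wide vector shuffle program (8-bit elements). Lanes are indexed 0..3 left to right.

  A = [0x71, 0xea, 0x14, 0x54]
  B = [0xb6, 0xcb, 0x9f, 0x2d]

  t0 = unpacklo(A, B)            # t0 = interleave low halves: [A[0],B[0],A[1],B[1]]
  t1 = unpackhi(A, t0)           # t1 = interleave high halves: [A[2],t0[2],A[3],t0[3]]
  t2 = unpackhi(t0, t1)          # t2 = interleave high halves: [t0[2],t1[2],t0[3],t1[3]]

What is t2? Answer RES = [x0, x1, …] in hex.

→ t0 |71|b6|ea|cb|
→ t1 |14|ea|54|cb|
→ t2 |ea|54|cb|cb|

RES = [ 0xea  0x54  0xcb  0xcb ]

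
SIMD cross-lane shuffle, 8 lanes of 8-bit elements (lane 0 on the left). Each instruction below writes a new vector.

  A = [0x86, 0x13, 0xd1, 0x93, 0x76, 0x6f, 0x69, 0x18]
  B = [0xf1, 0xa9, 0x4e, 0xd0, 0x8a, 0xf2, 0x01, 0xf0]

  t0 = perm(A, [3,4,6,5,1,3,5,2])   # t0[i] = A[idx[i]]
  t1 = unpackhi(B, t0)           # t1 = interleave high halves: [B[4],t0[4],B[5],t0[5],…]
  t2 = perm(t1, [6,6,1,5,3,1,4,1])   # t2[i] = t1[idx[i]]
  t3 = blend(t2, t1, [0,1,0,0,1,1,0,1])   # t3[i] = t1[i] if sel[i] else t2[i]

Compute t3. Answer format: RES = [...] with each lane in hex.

RES = [0xf0, 0x13, 0x13, 0x6f, 0x01, 0x6f, 0x01, 0xd1]

t0 = [0x93, 0x76, 0x69, 0x6f, 0x13, 0x93, 0x6f, 0xd1]
t1 = [0x8a, 0x13, 0xf2, 0x93, 0x01, 0x6f, 0xf0, 0xd1]
t2 = [0xf0, 0xf0, 0x13, 0x6f, 0x93, 0x13, 0x01, 0x13]
t3 = [0xf0, 0x13, 0x13, 0x6f, 0x01, 0x6f, 0x01, 0xd1]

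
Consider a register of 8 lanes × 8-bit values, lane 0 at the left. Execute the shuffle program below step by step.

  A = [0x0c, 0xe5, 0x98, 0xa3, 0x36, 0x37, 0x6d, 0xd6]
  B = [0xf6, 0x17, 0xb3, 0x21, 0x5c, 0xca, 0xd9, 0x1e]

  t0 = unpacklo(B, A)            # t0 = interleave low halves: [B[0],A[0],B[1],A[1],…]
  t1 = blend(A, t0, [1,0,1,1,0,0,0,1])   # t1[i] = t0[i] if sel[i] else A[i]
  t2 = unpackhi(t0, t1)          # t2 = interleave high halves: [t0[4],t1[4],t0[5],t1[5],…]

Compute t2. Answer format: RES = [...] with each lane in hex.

RES = [0xb3, 0x36, 0x98, 0x37, 0x21, 0x6d, 0xa3, 0xa3]

t0 = [0xf6, 0x0c, 0x17, 0xe5, 0xb3, 0x98, 0x21, 0xa3]
t1 = [0xf6, 0xe5, 0x17, 0xe5, 0x36, 0x37, 0x6d, 0xa3]
t2 = [0xb3, 0x36, 0x98, 0x37, 0x21, 0x6d, 0xa3, 0xa3]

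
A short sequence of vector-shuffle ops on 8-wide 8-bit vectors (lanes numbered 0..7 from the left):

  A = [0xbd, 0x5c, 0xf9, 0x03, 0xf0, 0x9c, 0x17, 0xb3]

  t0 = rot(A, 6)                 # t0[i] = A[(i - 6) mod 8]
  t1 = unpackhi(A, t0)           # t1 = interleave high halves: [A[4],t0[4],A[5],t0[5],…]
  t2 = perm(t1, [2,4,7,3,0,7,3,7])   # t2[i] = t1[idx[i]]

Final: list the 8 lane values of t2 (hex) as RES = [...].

t0 = [0xf9, 0x03, 0xf0, 0x9c, 0x17, 0xb3, 0xbd, 0x5c]
t1 = [0xf0, 0x17, 0x9c, 0xb3, 0x17, 0xbd, 0xb3, 0x5c]
t2 = [0x9c, 0x17, 0x5c, 0xb3, 0xf0, 0x5c, 0xb3, 0x5c]

RES = [0x9c, 0x17, 0x5c, 0xb3, 0xf0, 0x5c, 0xb3, 0x5c]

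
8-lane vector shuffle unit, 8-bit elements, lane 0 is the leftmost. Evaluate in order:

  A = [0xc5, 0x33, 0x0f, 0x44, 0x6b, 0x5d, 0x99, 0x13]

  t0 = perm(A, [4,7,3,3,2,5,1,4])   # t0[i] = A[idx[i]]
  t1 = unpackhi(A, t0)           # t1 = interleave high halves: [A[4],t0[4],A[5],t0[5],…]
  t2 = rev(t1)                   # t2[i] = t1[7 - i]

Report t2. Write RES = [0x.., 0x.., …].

RES = [0x6b, 0x13, 0x33, 0x99, 0x5d, 0x5d, 0x0f, 0x6b]

t0 = [0x6b, 0x13, 0x44, 0x44, 0x0f, 0x5d, 0x33, 0x6b]
t1 = [0x6b, 0x0f, 0x5d, 0x5d, 0x99, 0x33, 0x13, 0x6b]
t2 = [0x6b, 0x13, 0x33, 0x99, 0x5d, 0x5d, 0x0f, 0x6b]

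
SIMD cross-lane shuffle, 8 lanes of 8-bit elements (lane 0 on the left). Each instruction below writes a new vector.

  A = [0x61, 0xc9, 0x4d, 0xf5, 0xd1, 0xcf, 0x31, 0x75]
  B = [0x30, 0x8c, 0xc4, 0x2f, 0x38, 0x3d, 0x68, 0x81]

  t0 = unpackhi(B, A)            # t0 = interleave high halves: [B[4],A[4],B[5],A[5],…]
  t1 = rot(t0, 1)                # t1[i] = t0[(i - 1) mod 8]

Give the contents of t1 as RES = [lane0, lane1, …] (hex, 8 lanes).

RES = [0x75, 0x38, 0xd1, 0x3d, 0xcf, 0x68, 0x31, 0x81]

t0 = [0x38, 0xd1, 0x3d, 0xcf, 0x68, 0x31, 0x81, 0x75]
t1 = [0x75, 0x38, 0xd1, 0x3d, 0xcf, 0x68, 0x31, 0x81]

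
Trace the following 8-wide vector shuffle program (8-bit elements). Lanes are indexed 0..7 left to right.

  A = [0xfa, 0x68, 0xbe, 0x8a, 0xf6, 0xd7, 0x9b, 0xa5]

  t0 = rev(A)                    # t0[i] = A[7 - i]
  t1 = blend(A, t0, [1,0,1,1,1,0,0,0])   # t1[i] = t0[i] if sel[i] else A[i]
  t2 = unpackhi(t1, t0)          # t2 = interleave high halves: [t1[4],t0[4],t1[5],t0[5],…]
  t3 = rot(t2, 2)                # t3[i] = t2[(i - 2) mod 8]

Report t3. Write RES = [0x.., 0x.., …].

RES = [0xa5, 0xfa, 0x8a, 0x8a, 0xd7, 0xbe, 0x9b, 0x68]

t0 = [0xa5, 0x9b, 0xd7, 0xf6, 0x8a, 0xbe, 0x68, 0xfa]
t1 = [0xa5, 0x68, 0xd7, 0xf6, 0x8a, 0xd7, 0x9b, 0xa5]
t2 = [0x8a, 0x8a, 0xd7, 0xbe, 0x9b, 0x68, 0xa5, 0xfa]
t3 = [0xa5, 0xfa, 0x8a, 0x8a, 0xd7, 0xbe, 0x9b, 0x68]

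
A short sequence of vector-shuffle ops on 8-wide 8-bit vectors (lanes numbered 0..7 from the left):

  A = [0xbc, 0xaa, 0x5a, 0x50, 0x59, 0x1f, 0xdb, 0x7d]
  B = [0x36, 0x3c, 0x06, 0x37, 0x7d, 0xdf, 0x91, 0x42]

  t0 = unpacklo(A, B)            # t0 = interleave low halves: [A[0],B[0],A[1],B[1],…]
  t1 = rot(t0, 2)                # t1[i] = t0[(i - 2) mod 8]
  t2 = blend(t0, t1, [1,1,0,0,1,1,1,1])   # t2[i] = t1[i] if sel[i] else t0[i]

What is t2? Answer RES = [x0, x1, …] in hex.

t0 = [0xbc, 0x36, 0xaa, 0x3c, 0x5a, 0x06, 0x50, 0x37]
t1 = [0x50, 0x37, 0xbc, 0x36, 0xaa, 0x3c, 0x5a, 0x06]
t2 = [0x50, 0x37, 0xaa, 0x3c, 0xaa, 0x3c, 0x5a, 0x06]

RES = [ 0x50  0x37  0xaa  0x3c  0xaa  0x3c  0x5a  0x06 ]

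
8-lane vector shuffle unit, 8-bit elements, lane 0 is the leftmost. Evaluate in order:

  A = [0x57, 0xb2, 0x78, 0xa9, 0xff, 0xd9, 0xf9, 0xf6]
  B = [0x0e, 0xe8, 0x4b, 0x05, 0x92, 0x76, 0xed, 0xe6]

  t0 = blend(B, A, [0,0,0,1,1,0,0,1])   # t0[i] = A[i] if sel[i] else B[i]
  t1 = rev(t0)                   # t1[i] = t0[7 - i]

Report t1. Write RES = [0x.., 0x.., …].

→ t0 |0e|e8|4b|a9|ff|76|ed|f6|
→ t1 |f6|ed|76|ff|a9|4b|e8|0e|

RES = [0xf6, 0xed, 0x76, 0xff, 0xa9, 0x4b, 0xe8, 0x0e]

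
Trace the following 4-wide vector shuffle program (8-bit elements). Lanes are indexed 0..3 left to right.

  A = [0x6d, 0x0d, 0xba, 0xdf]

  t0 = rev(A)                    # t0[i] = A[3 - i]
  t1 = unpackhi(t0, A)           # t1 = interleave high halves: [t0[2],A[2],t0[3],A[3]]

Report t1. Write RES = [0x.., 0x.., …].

→ t0 |df|ba|0d|6d|
→ t1 |0d|ba|6d|df|

RES = [ 0x0d  0xba  0x6d  0xdf ]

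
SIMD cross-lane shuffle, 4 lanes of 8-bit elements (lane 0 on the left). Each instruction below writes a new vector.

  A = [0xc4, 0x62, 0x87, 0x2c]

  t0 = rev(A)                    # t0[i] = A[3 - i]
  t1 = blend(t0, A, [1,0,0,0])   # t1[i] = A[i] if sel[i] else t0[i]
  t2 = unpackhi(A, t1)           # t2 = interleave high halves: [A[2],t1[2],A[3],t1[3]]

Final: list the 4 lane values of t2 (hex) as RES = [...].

RES = [ 0x87  0x62  0x2c  0xc4 ]

  t0: 2c 87 62 c4
  t1: c4 87 62 c4
  t2: 87 62 2c c4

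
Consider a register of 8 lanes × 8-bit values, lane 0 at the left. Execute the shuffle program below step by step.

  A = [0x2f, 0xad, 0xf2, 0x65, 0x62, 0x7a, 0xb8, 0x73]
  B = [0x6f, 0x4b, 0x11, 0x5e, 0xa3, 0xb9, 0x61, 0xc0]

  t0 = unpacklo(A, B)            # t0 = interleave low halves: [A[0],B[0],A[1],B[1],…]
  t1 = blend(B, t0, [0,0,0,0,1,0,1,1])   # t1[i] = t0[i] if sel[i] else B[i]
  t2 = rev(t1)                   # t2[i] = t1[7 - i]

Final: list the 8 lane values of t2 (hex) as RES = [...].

RES = [0x5e, 0x65, 0xb9, 0xf2, 0x5e, 0x11, 0x4b, 0x6f]

t0 = [0x2f, 0x6f, 0xad, 0x4b, 0xf2, 0x11, 0x65, 0x5e]
t1 = [0x6f, 0x4b, 0x11, 0x5e, 0xf2, 0xb9, 0x65, 0x5e]
t2 = [0x5e, 0x65, 0xb9, 0xf2, 0x5e, 0x11, 0x4b, 0x6f]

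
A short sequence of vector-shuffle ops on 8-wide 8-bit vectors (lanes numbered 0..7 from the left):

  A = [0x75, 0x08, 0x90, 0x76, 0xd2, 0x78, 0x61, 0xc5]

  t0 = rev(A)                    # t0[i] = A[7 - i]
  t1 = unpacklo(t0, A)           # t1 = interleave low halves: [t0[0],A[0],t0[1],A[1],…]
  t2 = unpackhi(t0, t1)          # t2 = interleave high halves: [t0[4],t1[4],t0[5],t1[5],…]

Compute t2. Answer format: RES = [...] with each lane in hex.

  t0: c5 61 78 d2 76 90 08 75
  t1: c5 75 61 08 78 90 d2 76
  t2: 76 78 90 90 08 d2 75 76

RES = [ 0x76  0x78  0x90  0x90  0x08  0xd2  0x75  0x76 ]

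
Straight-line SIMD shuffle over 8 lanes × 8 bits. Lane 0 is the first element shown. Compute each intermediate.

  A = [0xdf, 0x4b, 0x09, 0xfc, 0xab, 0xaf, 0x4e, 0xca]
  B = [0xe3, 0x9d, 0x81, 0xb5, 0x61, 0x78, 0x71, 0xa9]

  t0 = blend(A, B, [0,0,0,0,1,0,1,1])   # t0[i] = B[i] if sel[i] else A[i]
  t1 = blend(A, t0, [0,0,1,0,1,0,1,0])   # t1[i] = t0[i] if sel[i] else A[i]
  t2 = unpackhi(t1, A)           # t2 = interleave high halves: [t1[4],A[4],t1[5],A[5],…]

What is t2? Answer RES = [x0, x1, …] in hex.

t0 = [0xdf, 0x4b, 0x09, 0xfc, 0x61, 0xaf, 0x71, 0xa9]
t1 = [0xdf, 0x4b, 0x09, 0xfc, 0x61, 0xaf, 0x71, 0xca]
t2 = [0x61, 0xab, 0xaf, 0xaf, 0x71, 0x4e, 0xca, 0xca]

RES = [0x61, 0xab, 0xaf, 0xaf, 0x71, 0x4e, 0xca, 0xca]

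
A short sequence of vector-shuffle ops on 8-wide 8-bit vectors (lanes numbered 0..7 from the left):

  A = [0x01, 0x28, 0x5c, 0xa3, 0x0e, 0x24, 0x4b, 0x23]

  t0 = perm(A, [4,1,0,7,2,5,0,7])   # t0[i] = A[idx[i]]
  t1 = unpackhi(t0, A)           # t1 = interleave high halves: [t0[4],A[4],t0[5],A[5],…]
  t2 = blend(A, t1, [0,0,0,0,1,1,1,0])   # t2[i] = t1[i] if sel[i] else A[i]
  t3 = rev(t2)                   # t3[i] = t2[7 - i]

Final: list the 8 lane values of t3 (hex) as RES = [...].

RES = [0x23, 0x23, 0x4b, 0x01, 0xa3, 0x5c, 0x28, 0x01]

t0 = [0x0e, 0x28, 0x01, 0x23, 0x5c, 0x24, 0x01, 0x23]
t1 = [0x5c, 0x0e, 0x24, 0x24, 0x01, 0x4b, 0x23, 0x23]
t2 = [0x01, 0x28, 0x5c, 0xa3, 0x01, 0x4b, 0x23, 0x23]
t3 = [0x23, 0x23, 0x4b, 0x01, 0xa3, 0x5c, 0x28, 0x01]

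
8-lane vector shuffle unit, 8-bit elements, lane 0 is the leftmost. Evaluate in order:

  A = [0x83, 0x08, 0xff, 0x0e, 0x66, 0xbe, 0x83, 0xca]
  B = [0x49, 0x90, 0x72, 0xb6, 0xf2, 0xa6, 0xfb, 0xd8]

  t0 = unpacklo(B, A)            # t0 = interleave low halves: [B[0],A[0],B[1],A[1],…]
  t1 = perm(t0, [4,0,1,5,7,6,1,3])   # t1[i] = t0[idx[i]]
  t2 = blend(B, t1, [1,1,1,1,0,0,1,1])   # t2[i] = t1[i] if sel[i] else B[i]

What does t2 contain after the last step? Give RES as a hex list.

RES = [ 0x72  0x49  0x83  0xff  0xf2  0xa6  0x83  0x08 ]

→ t0 |49|83|90|08|72|ff|b6|0e|
→ t1 |72|49|83|ff|0e|b6|83|08|
→ t2 |72|49|83|ff|f2|a6|83|08|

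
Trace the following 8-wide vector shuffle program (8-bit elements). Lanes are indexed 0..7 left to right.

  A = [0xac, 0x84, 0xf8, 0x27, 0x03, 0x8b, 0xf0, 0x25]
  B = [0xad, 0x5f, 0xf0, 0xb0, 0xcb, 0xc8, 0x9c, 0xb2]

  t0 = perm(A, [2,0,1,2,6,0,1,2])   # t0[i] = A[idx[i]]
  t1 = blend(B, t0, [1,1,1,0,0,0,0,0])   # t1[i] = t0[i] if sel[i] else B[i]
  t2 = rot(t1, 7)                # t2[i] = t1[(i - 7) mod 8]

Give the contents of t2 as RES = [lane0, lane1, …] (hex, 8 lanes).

RES = [0xac, 0x84, 0xb0, 0xcb, 0xc8, 0x9c, 0xb2, 0xf8]

t0 = [0xf8, 0xac, 0x84, 0xf8, 0xf0, 0xac, 0x84, 0xf8]
t1 = [0xf8, 0xac, 0x84, 0xb0, 0xcb, 0xc8, 0x9c, 0xb2]
t2 = [0xac, 0x84, 0xb0, 0xcb, 0xc8, 0x9c, 0xb2, 0xf8]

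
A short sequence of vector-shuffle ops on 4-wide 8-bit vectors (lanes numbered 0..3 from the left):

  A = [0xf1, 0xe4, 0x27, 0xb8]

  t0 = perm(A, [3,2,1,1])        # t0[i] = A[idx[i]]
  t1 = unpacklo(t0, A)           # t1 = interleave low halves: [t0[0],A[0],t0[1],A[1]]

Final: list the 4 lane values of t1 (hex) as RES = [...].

t0 = [0xb8, 0x27, 0xe4, 0xe4]
t1 = [0xb8, 0xf1, 0x27, 0xe4]

RES = [0xb8, 0xf1, 0x27, 0xe4]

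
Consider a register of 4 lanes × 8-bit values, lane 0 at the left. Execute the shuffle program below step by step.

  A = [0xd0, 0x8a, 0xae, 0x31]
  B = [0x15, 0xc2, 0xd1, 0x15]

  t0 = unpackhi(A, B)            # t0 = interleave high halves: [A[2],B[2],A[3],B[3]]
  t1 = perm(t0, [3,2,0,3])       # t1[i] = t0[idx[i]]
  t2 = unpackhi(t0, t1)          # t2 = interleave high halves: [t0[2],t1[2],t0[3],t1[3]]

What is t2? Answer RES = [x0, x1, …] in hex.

→ t0 |ae|d1|31|15|
→ t1 |15|31|ae|15|
→ t2 |31|ae|15|15|

RES = [ 0x31  0xae  0x15  0x15 ]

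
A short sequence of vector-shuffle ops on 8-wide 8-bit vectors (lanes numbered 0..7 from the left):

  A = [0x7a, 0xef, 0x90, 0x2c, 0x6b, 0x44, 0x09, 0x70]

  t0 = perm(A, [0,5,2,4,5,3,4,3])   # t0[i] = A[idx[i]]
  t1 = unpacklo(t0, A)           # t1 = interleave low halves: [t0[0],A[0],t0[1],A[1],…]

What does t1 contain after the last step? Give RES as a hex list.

  t0: 7a 44 90 6b 44 2c 6b 2c
  t1: 7a 7a 44 ef 90 90 6b 2c

RES = [ 0x7a  0x7a  0x44  0xef  0x90  0x90  0x6b  0x2c ]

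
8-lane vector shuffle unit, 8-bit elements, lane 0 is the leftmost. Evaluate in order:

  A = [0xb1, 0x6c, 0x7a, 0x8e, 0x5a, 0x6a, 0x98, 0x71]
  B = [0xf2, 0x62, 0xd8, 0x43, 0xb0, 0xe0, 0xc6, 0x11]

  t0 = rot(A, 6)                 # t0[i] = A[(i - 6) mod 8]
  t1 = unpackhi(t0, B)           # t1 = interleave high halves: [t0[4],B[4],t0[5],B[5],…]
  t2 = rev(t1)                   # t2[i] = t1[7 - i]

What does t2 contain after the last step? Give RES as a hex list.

t0 = [0x7a, 0x8e, 0x5a, 0x6a, 0x98, 0x71, 0xb1, 0x6c]
t1 = [0x98, 0xb0, 0x71, 0xe0, 0xb1, 0xc6, 0x6c, 0x11]
t2 = [0x11, 0x6c, 0xc6, 0xb1, 0xe0, 0x71, 0xb0, 0x98]

RES = [ 0x11  0x6c  0xc6  0xb1  0xe0  0x71  0xb0  0x98 ]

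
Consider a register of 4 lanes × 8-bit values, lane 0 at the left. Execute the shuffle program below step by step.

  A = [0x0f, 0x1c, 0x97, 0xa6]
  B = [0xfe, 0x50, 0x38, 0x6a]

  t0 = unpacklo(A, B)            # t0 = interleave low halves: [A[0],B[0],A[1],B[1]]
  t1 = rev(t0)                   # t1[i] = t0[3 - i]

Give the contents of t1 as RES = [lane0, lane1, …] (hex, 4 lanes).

RES = [0x50, 0x1c, 0xfe, 0x0f]

t0 = [0x0f, 0xfe, 0x1c, 0x50]
t1 = [0x50, 0x1c, 0xfe, 0x0f]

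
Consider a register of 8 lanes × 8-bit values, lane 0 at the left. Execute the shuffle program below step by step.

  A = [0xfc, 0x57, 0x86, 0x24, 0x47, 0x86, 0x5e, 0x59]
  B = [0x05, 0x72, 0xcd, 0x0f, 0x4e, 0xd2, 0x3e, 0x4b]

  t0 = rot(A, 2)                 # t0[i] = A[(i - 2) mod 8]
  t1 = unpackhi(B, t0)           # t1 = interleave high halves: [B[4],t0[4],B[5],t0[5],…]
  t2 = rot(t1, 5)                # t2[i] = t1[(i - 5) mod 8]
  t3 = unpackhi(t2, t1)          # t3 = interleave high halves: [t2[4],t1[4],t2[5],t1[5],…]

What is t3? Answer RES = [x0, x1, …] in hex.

  t0: 5e 59 fc 57 86 24 47 86
  t1: 4e 86 d2 24 3e 47 4b 86
  t2: 24 3e 47 4b 86 4e 86 d2
  t3: 86 3e 4e 47 86 4b d2 86

RES = [ 0x86  0x3e  0x4e  0x47  0x86  0x4b  0xd2  0x86 ]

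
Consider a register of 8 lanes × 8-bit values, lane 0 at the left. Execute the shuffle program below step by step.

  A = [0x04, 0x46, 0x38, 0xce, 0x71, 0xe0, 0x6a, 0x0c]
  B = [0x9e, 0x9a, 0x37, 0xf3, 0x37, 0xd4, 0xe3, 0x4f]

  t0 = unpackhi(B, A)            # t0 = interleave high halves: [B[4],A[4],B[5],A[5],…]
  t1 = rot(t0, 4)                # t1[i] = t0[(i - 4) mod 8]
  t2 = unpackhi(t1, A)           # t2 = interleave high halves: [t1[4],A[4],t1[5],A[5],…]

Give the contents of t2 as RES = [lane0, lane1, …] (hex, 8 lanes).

  t0: 37 71 d4 e0 e3 6a 4f 0c
  t1: e3 6a 4f 0c 37 71 d4 e0
  t2: 37 71 71 e0 d4 6a e0 0c

RES = [ 0x37  0x71  0x71  0xe0  0xd4  0x6a  0xe0  0x0c ]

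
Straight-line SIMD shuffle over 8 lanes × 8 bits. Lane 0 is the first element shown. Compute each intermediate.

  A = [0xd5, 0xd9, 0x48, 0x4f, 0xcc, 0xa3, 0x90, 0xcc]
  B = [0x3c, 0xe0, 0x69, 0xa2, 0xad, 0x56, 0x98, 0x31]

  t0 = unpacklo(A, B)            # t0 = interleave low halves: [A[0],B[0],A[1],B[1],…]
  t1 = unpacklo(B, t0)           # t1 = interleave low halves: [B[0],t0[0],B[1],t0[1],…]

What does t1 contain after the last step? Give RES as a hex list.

RES = [ 0x3c  0xd5  0xe0  0x3c  0x69  0xd9  0xa2  0xe0 ]

  t0: d5 3c d9 e0 48 69 4f a2
  t1: 3c d5 e0 3c 69 d9 a2 e0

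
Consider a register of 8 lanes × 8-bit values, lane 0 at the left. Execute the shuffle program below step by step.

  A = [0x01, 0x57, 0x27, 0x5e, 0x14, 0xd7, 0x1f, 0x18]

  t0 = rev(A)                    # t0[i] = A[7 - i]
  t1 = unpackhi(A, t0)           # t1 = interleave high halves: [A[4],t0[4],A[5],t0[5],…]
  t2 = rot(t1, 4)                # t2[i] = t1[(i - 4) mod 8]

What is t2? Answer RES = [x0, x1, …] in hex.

RES = [0x1f, 0x57, 0x18, 0x01, 0x14, 0x5e, 0xd7, 0x27]

t0 = [0x18, 0x1f, 0xd7, 0x14, 0x5e, 0x27, 0x57, 0x01]
t1 = [0x14, 0x5e, 0xd7, 0x27, 0x1f, 0x57, 0x18, 0x01]
t2 = [0x1f, 0x57, 0x18, 0x01, 0x14, 0x5e, 0xd7, 0x27]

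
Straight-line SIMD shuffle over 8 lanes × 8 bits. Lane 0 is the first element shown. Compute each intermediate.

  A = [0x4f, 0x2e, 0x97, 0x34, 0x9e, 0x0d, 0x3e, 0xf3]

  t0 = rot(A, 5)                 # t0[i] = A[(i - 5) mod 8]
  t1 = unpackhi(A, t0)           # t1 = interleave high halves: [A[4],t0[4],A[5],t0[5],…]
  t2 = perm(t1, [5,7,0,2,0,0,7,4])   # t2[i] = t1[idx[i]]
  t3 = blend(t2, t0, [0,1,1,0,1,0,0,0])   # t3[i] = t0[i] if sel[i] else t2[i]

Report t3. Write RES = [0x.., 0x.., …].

RES = [0x2e, 0x9e, 0x0d, 0x0d, 0xf3, 0x9e, 0x97, 0x3e]

→ t0 |34|9e|0d|3e|f3|4f|2e|97|
→ t1 |9e|f3|0d|4f|3e|2e|f3|97|
→ t2 |2e|97|9e|0d|9e|9e|97|3e|
→ t3 |2e|9e|0d|0d|f3|9e|97|3e|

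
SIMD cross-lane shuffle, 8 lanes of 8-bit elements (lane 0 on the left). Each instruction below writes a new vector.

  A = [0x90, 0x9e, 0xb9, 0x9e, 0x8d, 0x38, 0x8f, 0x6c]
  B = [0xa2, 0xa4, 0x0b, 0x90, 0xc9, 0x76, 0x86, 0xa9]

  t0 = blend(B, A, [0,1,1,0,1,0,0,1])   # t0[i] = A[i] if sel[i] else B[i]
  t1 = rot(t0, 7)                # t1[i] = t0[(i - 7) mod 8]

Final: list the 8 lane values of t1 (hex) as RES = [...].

  t0: a2 9e b9 90 8d 76 86 6c
  t1: 9e b9 90 8d 76 86 6c a2

RES = [0x9e, 0xb9, 0x90, 0x8d, 0x76, 0x86, 0x6c, 0xa2]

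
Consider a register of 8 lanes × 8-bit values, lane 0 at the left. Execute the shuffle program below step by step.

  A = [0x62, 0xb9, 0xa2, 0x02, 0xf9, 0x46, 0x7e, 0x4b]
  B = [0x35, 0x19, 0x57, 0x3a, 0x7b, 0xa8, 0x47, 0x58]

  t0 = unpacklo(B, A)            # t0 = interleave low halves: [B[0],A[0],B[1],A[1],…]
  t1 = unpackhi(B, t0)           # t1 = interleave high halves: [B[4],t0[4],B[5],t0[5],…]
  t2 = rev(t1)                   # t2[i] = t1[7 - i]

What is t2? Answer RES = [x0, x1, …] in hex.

RES = [0x02, 0x58, 0x3a, 0x47, 0xa2, 0xa8, 0x57, 0x7b]

  t0: 35 62 19 b9 57 a2 3a 02
  t1: 7b 57 a8 a2 47 3a 58 02
  t2: 02 58 3a 47 a2 a8 57 7b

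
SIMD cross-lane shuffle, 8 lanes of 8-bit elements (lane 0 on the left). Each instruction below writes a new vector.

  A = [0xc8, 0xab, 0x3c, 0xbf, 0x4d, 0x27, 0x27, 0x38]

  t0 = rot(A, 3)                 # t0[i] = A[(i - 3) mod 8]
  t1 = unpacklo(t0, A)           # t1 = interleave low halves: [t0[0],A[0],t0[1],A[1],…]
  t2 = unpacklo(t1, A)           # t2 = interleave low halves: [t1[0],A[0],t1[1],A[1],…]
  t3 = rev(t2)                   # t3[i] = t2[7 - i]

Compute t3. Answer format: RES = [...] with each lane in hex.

RES = [ 0xbf  0xab  0x3c  0x27  0xab  0xc8  0xc8  0x27 ]

t0 = [0x27, 0x27, 0x38, 0xc8, 0xab, 0x3c, 0xbf, 0x4d]
t1 = [0x27, 0xc8, 0x27, 0xab, 0x38, 0x3c, 0xc8, 0xbf]
t2 = [0x27, 0xc8, 0xc8, 0xab, 0x27, 0x3c, 0xab, 0xbf]
t3 = [0xbf, 0xab, 0x3c, 0x27, 0xab, 0xc8, 0xc8, 0x27]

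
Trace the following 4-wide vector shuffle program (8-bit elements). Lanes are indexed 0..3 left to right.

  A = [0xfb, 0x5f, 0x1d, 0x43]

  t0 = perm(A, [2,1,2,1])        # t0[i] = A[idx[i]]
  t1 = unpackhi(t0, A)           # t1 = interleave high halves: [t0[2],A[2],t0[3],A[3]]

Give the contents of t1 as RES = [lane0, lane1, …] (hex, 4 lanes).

t0 = [0x1d, 0x5f, 0x1d, 0x5f]
t1 = [0x1d, 0x1d, 0x5f, 0x43]

RES = [0x1d, 0x1d, 0x5f, 0x43]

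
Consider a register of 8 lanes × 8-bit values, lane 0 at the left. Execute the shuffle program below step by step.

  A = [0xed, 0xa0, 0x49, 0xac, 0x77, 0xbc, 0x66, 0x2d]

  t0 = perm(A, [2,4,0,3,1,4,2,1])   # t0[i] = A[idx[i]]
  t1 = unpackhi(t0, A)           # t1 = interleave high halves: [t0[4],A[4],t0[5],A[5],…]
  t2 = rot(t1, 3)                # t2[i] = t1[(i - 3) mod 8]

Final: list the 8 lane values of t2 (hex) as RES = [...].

RES = [ 0x66  0xa0  0x2d  0xa0  0x77  0x77  0xbc  0x49 ]

t0 = [0x49, 0x77, 0xed, 0xac, 0xa0, 0x77, 0x49, 0xa0]
t1 = [0xa0, 0x77, 0x77, 0xbc, 0x49, 0x66, 0xa0, 0x2d]
t2 = [0x66, 0xa0, 0x2d, 0xa0, 0x77, 0x77, 0xbc, 0x49]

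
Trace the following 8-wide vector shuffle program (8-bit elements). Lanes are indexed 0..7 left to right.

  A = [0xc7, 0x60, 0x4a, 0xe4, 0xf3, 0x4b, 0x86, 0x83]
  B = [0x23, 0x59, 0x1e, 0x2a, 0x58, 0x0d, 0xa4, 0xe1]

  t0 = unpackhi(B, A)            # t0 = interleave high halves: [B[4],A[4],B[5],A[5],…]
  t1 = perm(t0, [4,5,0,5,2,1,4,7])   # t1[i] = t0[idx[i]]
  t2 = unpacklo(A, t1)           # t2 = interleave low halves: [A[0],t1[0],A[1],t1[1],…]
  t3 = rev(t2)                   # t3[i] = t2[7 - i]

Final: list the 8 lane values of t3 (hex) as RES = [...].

RES = [0x86, 0xe4, 0x58, 0x4a, 0x86, 0x60, 0xa4, 0xc7]

→ t0 |58|f3|0d|4b|a4|86|e1|83|
→ t1 |a4|86|58|86|0d|f3|a4|83|
→ t2 |c7|a4|60|86|4a|58|e4|86|
→ t3 |86|e4|58|4a|86|60|a4|c7|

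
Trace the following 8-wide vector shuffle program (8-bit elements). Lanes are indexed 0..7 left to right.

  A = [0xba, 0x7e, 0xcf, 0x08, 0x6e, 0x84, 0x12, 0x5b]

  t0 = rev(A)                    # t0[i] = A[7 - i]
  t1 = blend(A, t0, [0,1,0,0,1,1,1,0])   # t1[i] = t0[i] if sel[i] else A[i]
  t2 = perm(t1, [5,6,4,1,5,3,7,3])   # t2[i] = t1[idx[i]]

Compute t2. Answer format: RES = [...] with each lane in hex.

→ t0 |5b|12|84|6e|08|cf|7e|ba|
→ t1 |ba|12|cf|08|08|cf|7e|5b|
→ t2 |cf|7e|08|12|cf|08|5b|08|

RES = [0xcf, 0x7e, 0x08, 0x12, 0xcf, 0x08, 0x5b, 0x08]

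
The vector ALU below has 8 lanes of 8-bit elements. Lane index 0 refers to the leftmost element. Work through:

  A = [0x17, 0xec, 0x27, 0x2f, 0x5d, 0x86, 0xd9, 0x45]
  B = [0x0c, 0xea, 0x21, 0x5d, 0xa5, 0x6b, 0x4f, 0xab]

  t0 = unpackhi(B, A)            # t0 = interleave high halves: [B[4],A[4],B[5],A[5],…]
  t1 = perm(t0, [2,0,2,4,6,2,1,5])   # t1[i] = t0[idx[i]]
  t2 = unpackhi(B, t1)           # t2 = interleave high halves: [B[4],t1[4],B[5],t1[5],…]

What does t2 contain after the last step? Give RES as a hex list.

t0 = [0xa5, 0x5d, 0x6b, 0x86, 0x4f, 0xd9, 0xab, 0x45]
t1 = [0x6b, 0xa5, 0x6b, 0x4f, 0xab, 0x6b, 0x5d, 0xd9]
t2 = [0xa5, 0xab, 0x6b, 0x6b, 0x4f, 0x5d, 0xab, 0xd9]

RES = [ 0xa5  0xab  0x6b  0x6b  0x4f  0x5d  0xab  0xd9 ]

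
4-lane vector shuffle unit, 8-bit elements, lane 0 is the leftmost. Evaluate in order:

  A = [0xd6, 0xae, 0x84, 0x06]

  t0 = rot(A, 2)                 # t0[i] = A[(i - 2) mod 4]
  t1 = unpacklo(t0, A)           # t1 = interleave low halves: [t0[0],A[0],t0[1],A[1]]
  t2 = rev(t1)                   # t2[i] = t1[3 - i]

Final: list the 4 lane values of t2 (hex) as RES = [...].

→ t0 |84|06|d6|ae|
→ t1 |84|d6|06|ae|
→ t2 |ae|06|d6|84|

RES = [ 0xae  0x06  0xd6  0x84 ]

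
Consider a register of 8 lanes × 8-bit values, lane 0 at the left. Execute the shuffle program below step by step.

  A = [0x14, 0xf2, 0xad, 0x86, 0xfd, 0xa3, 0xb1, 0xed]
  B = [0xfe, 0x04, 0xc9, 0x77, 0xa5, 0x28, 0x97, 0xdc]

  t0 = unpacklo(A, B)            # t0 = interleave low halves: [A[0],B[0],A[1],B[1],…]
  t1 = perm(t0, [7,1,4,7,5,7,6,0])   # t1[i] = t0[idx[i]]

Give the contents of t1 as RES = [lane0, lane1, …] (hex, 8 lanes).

  t0: 14 fe f2 04 ad c9 86 77
  t1: 77 fe ad 77 c9 77 86 14

RES = [0x77, 0xfe, 0xad, 0x77, 0xc9, 0x77, 0x86, 0x14]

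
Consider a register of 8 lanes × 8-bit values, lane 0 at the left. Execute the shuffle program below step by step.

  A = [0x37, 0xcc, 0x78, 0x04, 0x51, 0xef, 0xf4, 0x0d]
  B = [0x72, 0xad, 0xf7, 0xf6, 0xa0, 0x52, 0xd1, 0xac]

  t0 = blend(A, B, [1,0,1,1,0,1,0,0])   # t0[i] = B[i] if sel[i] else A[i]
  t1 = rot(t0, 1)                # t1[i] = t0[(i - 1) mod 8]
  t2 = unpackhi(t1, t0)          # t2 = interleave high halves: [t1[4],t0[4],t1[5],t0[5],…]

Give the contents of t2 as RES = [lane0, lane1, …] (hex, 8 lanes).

RES = [ 0xf6  0x51  0x51  0x52  0x52  0xf4  0xf4  0x0d ]

t0 = [0x72, 0xcc, 0xf7, 0xf6, 0x51, 0x52, 0xf4, 0x0d]
t1 = [0x0d, 0x72, 0xcc, 0xf7, 0xf6, 0x51, 0x52, 0xf4]
t2 = [0xf6, 0x51, 0x51, 0x52, 0x52, 0xf4, 0xf4, 0x0d]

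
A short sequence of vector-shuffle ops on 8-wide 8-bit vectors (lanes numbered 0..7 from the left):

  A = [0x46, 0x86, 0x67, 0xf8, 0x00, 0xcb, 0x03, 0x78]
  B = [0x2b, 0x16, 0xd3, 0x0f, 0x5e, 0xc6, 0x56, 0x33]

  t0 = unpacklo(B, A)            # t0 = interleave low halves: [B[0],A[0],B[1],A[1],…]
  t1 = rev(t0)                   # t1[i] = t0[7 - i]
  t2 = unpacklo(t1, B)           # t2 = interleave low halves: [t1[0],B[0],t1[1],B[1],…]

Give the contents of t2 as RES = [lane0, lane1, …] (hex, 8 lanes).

RES = [ 0xf8  0x2b  0x0f  0x16  0x67  0xd3  0xd3  0x0f ]

  t0: 2b 46 16 86 d3 67 0f f8
  t1: f8 0f 67 d3 86 16 46 2b
  t2: f8 2b 0f 16 67 d3 d3 0f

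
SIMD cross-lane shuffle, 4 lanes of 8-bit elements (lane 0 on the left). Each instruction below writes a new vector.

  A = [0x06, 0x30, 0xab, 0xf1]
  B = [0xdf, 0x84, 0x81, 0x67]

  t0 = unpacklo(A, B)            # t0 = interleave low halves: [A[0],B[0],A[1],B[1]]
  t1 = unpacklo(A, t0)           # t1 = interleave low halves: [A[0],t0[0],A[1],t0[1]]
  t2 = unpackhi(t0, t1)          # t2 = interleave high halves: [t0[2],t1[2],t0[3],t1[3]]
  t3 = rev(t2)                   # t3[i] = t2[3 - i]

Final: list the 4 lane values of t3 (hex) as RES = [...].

t0 = [0x06, 0xdf, 0x30, 0x84]
t1 = [0x06, 0x06, 0x30, 0xdf]
t2 = [0x30, 0x30, 0x84, 0xdf]
t3 = [0xdf, 0x84, 0x30, 0x30]

RES = [ 0xdf  0x84  0x30  0x30 ]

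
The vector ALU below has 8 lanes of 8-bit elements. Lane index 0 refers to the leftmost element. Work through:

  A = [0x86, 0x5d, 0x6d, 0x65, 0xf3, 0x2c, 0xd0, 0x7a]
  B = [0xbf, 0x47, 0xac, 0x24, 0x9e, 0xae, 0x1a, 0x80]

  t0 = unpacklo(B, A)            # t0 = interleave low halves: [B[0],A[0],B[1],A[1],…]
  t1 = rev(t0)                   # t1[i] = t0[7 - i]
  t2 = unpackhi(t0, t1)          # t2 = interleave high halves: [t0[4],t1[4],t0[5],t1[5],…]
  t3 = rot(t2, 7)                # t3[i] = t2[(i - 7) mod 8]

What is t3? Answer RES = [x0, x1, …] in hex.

  t0: bf 86 47 5d ac 6d 24 65
  t1: 65 24 6d ac 5d 47 86 bf
  t2: ac 5d 6d 47 24 86 65 bf
  t3: 5d 6d 47 24 86 65 bf ac

RES = [ 0x5d  0x6d  0x47  0x24  0x86  0x65  0xbf  0xac ]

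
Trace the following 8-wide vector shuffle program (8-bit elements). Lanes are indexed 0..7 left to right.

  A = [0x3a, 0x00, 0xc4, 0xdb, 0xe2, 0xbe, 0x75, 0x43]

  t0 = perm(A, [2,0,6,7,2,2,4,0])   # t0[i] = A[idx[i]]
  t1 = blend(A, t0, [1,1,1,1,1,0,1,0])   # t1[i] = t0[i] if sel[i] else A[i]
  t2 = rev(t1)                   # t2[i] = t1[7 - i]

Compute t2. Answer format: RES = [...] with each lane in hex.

RES = [ 0x43  0xe2  0xbe  0xc4  0x43  0x75  0x3a  0xc4 ]

  t0: c4 3a 75 43 c4 c4 e2 3a
  t1: c4 3a 75 43 c4 be e2 43
  t2: 43 e2 be c4 43 75 3a c4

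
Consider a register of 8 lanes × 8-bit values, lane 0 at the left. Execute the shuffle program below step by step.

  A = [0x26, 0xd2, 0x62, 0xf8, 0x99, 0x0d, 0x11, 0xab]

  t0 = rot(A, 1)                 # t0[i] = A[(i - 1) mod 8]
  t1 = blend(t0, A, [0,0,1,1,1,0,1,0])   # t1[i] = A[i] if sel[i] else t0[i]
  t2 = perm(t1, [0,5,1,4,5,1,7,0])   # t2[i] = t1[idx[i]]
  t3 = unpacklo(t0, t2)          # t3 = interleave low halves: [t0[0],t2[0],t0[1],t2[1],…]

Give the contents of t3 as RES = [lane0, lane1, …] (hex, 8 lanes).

RES = [0xab, 0xab, 0x26, 0x99, 0xd2, 0x26, 0x62, 0x99]

t0 = [0xab, 0x26, 0xd2, 0x62, 0xf8, 0x99, 0x0d, 0x11]
t1 = [0xab, 0x26, 0x62, 0xf8, 0x99, 0x99, 0x11, 0x11]
t2 = [0xab, 0x99, 0x26, 0x99, 0x99, 0x26, 0x11, 0xab]
t3 = [0xab, 0xab, 0x26, 0x99, 0xd2, 0x26, 0x62, 0x99]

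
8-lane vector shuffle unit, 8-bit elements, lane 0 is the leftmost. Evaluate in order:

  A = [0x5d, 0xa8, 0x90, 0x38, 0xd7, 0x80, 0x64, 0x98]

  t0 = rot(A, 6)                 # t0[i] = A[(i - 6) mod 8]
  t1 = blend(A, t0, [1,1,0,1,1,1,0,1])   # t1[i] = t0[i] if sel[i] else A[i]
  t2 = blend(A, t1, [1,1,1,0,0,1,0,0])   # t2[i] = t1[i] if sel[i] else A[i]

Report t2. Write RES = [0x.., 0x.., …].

  t0: 90 38 d7 80 64 98 5d a8
  t1: 90 38 90 80 64 98 64 a8
  t2: 90 38 90 38 d7 98 64 98

RES = [ 0x90  0x38  0x90  0x38  0xd7  0x98  0x64  0x98 ]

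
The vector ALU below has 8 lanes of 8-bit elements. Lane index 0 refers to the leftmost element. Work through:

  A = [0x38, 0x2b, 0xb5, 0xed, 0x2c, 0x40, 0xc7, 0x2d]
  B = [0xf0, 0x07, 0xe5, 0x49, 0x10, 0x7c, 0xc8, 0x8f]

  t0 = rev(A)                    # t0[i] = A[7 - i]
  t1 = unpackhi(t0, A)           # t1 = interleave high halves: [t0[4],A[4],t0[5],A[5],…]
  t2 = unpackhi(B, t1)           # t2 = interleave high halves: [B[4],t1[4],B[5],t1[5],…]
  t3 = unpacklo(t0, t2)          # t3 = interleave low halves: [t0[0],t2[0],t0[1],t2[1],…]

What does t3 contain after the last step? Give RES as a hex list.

  t0: 2d c7 40 2c ed b5 2b 38
  t1: ed 2c b5 40 2b c7 38 2d
  t2: 10 2b 7c c7 c8 38 8f 2d
  t3: 2d 10 c7 2b 40 7c 2c c7

RES = [ 0x2d  0x10  0xc7  0x2b  0x40  0x7c  0x2c  0xc7 ]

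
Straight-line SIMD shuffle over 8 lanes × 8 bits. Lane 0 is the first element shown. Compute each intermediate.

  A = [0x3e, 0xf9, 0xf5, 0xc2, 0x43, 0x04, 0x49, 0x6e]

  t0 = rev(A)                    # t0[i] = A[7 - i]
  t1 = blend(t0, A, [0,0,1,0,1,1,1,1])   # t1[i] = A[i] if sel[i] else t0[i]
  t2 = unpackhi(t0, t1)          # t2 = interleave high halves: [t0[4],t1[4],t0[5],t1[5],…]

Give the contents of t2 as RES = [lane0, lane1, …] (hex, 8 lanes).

t0 = [0x6e, 0x49, 0x04, 0x43, 0xc2, 0xf5, 0xf9, 0x3e]
t1 = [0x6e, 0x49, 0xf5, 0x43, 0x43, 0x04, 0x49, 0x6e]
t2 = [0xc2, 0x43, 0xf5, 0x04, 0xf9, 0x49, 0x3e, 0x6e]

RES = [0xc2, 0x43, 0xf5, 0x04, 0xf9, 0x49, 0x3e, 0x6e]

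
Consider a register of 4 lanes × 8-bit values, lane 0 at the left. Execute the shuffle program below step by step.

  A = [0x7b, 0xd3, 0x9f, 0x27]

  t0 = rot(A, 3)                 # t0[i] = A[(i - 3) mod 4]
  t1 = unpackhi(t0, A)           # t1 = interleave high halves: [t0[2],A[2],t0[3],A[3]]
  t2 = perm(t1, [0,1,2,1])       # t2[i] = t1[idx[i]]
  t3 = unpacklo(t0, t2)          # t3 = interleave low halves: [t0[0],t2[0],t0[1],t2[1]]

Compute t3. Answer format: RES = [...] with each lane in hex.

  t0: d3 9f 27 7b
  t1: 27 9f 7b 27
  t2: 27 9f 7b 9f
  t3: d3 27 9f 9f

RES = [ 0xd3  0x27  0x9f  0x9f ]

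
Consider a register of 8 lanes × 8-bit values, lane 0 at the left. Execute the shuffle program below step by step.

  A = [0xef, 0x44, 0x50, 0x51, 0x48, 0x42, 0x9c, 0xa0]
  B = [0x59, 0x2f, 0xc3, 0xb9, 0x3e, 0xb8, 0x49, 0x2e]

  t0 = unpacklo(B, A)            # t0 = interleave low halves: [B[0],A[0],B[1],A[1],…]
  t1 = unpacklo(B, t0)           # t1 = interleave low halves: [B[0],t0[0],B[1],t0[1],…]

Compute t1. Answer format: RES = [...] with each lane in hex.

→ t0 |59|ef|2f|44|c3|50|b9|51|
→ t1 |59|59|2f|ef|c3|2f|b9|44|

RES = [ 0x59  0x59  0x2f  0xef  0xc3  0x2f  0xb9  0x44 ]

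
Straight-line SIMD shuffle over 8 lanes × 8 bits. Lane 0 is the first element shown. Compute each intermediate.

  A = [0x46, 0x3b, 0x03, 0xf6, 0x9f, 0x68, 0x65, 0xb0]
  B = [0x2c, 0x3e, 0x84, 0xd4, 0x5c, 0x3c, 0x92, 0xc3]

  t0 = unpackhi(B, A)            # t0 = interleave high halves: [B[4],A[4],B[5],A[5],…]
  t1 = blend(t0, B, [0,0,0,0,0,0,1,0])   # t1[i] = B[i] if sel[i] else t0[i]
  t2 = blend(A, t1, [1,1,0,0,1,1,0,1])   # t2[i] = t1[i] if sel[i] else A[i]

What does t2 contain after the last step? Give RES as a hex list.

→ t0 |5c|9f|3c|68|92|65|c3|b0|
→ t1 |5c|9f|3c|68|92|65|92|b0|
→ t2 |5c|9f|03|f6|92|65|65|b0|

RES = [ 0x5c  0x9f  0x03  0xf6  0x92  0x65  0x65  0xb0 ]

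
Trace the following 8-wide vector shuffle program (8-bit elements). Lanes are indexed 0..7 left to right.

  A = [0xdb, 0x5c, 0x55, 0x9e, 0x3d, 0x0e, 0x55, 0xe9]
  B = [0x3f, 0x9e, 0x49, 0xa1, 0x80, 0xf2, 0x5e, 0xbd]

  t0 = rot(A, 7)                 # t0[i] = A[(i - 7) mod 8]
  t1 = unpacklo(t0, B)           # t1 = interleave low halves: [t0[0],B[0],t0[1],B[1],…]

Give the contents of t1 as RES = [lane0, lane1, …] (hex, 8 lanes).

t0 = [0x5c, 0x55, 0x9e, 0x3d, 0x0e, 0x55, 0xe9, 0xdb]
t1 = [0x5c, 0x3f, 0x55, 0x9e, 0x9e, 0x49, 0x3d, 0xa1]

RES = [ 0x5c  0x3f  0x55  0x9e  0x9e  0x49  0x3d  0xa1 ]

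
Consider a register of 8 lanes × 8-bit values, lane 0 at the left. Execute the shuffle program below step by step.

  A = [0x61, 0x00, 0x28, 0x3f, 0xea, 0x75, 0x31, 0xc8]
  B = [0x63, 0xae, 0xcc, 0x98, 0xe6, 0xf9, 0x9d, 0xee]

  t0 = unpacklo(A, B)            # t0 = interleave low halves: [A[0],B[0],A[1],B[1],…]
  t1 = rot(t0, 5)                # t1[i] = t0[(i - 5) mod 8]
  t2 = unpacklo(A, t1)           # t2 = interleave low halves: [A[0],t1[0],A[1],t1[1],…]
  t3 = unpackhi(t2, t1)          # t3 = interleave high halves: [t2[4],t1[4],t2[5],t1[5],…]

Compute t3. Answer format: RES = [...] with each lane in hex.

  t0: 61 63 00 ae 28 cc 3f 98
  t1: ae 28 cc 3f 98 61 63 00
  t2: 61 ae 00 28 28 cc 3f 3f
  t3: 28 98 cc 61 3f 63 3f 00

RES = [0x28, 0x98, 0xcc, 0x61, 0x3f, 0x63, 0x3f, 0x00]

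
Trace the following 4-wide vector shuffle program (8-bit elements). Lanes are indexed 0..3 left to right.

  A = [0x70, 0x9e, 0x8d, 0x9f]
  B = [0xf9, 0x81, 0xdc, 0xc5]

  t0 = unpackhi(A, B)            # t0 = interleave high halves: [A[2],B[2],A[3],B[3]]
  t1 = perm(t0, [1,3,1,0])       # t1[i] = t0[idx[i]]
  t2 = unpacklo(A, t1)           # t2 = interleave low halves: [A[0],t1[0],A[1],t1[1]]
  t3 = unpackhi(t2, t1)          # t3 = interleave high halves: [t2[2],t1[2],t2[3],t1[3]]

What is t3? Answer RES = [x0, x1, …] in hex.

→ t0 |8d|dc|9f|c5|
→ t1 |dc|c5|dc|8d|
→ t2 |70|dc|9e|c5|
→ t3 |9e|dc|c5|8d|

RES = [ 0x9e  0xdc  0xc5  0x8d ]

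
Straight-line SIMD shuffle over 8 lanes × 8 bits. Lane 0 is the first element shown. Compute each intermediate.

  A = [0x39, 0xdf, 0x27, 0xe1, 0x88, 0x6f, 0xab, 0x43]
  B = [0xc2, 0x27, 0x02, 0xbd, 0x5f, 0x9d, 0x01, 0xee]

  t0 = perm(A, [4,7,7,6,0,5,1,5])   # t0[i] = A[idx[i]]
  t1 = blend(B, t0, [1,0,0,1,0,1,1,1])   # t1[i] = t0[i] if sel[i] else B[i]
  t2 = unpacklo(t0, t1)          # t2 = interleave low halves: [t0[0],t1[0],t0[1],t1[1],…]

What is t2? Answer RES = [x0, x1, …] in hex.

RES = [0x88, 0x88, 0x43, 0x27, 0x43, 0x02, 0xab, 0xab]

→ t0 |88|43|43|ab|39|6f|df|6f|
→ t1 |88|27|02|ab|5f|6f|df|6f|
→ t2 |88|88|43|27|43|02|ab|ab|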